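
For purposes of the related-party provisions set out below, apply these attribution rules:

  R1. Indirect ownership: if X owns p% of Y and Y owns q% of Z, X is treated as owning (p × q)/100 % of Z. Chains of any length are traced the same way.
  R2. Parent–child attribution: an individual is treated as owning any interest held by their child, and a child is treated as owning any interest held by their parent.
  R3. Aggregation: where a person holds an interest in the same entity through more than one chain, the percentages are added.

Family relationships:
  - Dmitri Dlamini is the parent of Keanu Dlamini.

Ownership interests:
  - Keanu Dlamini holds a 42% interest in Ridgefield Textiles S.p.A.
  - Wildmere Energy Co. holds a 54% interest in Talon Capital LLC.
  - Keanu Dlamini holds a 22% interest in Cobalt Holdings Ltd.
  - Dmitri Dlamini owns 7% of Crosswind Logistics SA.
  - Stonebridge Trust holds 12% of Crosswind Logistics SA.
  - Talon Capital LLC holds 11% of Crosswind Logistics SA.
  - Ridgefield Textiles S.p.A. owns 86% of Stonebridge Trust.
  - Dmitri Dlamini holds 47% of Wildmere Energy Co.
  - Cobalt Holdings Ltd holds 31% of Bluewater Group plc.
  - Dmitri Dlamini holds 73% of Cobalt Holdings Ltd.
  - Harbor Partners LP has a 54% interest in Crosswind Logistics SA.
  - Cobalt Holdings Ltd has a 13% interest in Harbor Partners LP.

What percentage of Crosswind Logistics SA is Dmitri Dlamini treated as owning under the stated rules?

20.7952%

By parent–child attribution (R2), Dmitri Dlamini is treated as also owning Keanu Dlamini's interest in Cobalt Holdings Ltd, giving 73% + 22% = 95%.
By parent–child attribution (R2), Dmitri Dlamini is treated as owning Keanu Dlamini's 42% interest in Ridgefield Textiles S.p.A.
Chain via Cobalt Holdings Ltd → Harbor Partners LP (R1): 95% × 13% × 54% = 6.669% of Crosswind Logistics SA.
Chain via Wildmere Energy Co. → Talon Capital LLC (R1): 47% × 54% × 11% = 2.7918% of Crosswind Logistics SA.
Direct interest in Crosswind Logistics SA: 7%.
Chain via Ridgefield Textiles S.p.A. → Stonebridge Trust (R1): 42% × 86% × 12% = 4.3344% of Crosswind Logistics SA.
Aggregating (R3): 6.669% + 2.7918% + 7% + 4.3344% = 20.7952%.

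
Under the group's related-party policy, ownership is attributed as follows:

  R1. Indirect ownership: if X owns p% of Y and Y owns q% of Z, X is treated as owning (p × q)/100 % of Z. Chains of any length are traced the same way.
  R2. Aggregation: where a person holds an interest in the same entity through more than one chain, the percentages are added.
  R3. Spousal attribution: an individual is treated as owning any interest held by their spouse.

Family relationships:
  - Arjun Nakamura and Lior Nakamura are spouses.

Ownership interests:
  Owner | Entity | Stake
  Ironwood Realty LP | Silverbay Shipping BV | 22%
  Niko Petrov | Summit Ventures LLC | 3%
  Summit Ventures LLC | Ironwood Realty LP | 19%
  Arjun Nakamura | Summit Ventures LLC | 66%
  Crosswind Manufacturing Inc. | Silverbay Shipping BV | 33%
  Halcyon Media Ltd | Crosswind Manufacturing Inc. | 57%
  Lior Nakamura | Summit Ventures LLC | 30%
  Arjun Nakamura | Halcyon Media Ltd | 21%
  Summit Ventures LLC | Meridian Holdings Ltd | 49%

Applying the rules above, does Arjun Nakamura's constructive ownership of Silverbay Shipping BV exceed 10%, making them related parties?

By spousal attribution (R3), Arjun Nakamura is treated as also owning Lior Nakamura's interest in Summit Ventures LLC, giving 66% + 30% = 96%.
Chain via Halcyon Media Ltd → Crosswind Manufacturing Inc. (R1): 21% × 57% × 33% = 3.9501% of Silverbay Shipping BV.
Chain via Summit Ventures LLC → Ironwood Realty LP (R1): 96% × 19% × 22% = 4.0128% of Silverbay Shipping BV.
Aggregating (R2): 3.9501% + 4.0128% = 7.9629%.
7.9629% does not exceed the 10% threshold, so Arjun is not a related party to Silverbay Shipping BV.

No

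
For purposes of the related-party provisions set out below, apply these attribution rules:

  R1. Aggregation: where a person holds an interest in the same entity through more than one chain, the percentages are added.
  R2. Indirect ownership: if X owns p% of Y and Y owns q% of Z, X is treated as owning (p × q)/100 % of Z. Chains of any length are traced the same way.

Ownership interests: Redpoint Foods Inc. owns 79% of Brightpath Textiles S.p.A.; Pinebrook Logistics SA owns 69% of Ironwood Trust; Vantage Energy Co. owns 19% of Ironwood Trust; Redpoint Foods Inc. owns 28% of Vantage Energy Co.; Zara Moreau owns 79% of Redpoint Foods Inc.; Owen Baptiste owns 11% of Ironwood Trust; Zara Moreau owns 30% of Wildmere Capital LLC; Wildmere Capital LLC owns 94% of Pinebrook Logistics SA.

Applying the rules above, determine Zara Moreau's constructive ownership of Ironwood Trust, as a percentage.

23.6608%

Chain via Redpoint Foods Inc. → Vantage Energy Co. (R2): 79% × 28% × 19% = 4.2028% of Ironwood Trust.
Chain via Wildmere Capital LLC → Pinebrook Logistics SA (R2): 30% × 94% × 69% = 19.458% of Ironwood Trust.
Aggregating (R1): 4.2028% + 19.458% = 23.6608%.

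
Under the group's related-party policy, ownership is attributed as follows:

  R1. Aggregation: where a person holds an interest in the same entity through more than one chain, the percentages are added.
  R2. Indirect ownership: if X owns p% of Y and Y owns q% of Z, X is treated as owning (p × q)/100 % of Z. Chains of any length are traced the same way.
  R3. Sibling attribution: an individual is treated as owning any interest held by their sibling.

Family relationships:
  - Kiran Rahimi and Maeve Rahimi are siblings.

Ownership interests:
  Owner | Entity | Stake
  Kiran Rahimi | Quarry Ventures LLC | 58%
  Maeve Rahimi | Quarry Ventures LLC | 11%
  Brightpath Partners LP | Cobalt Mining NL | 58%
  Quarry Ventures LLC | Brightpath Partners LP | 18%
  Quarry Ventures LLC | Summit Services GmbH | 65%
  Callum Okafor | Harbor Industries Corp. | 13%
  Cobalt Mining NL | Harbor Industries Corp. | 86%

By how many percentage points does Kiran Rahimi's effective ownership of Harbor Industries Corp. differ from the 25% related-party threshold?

By sibling attribution (R3), Kiran Rahimi is treated as also owning Maeve Rahimi's interest in Quarry Ventures LLC, giving 58% + 11% = 69%.
Chain via Quarry Ventures LLC → Brightpath Partners LP → Cobalt Mining NL (R2): 69% × 18% × 58% × 86% = 6.195096% of Harbor Industries Corp.
6.195096% falls short of the 25% threshold by 18.804904 percentage points.

18.804904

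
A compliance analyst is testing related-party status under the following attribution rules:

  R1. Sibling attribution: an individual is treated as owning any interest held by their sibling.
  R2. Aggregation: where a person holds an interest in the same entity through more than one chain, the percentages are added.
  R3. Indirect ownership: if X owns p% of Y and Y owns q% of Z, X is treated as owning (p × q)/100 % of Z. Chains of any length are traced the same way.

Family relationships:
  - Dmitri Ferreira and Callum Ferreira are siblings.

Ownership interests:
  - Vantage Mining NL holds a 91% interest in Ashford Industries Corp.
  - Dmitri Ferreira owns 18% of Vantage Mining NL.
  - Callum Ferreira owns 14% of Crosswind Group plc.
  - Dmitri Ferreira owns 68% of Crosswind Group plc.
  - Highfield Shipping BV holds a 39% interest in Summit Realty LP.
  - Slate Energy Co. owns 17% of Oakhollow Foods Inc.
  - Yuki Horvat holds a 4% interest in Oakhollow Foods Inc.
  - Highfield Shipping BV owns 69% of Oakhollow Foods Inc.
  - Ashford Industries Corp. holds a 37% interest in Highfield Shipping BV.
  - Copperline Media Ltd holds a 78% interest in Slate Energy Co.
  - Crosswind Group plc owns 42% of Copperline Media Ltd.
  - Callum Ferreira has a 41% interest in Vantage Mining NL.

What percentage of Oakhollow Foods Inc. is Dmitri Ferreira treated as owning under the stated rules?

18.273801%

By sibling attribution (R1), Dmitri Ferreira is treated as also owning Callum Ferreira's interest in Crosswind Group plc, giving 68% + 14% = 82%.
By sibling attribution (R1), Dmitri Ferreira is treated as also owning Callum Ferreira's interest in Vantage Mining NL, giving 18% + 41% = 59%.
Chain via Crosswind Group plc → Copperline Media Ltd → Slate Energy Co. (R3): 82% × 42% × 78% × 17% = 4.566744% of Oakhollow Foods Inc.
Chain via Vantage Mining NL → Ashford Industries Corp. → Highfield Shipping BV (R3): 59% × 91% × 37% × 69% = 13.707057% of Oakhollow Foods Inc.
Aggregating (R2): 4.566744% + 13.707057% = 18.273801%.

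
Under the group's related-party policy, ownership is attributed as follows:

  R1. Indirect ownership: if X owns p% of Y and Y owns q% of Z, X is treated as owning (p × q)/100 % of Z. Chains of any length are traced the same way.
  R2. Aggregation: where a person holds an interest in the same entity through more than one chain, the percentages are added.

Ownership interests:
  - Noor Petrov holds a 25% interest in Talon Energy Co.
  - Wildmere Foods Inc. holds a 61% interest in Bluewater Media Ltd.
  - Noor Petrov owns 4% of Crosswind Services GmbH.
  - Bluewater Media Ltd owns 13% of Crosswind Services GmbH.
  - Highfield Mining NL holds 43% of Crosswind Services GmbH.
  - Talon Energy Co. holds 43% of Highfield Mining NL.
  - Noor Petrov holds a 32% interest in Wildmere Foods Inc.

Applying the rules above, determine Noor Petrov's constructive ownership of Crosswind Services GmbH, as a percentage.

Chain via Talon Energy Co. → Highfield Mining NL (R1): 25% × 43% × 43% = 4.6225% of Crosswind Services GmbH.
Chain via Wildmere Foods Inc. → Bluewater Media Ltd (R1): 32% × 61% × 13% = 2.5376% of Crosswind Services GmbH.
Direct interest in Crosswind Services GmbH: 4%.
Aggregating (R2): 4.6225% + 2.5376% + 4% = 11.1601%.

11.1601%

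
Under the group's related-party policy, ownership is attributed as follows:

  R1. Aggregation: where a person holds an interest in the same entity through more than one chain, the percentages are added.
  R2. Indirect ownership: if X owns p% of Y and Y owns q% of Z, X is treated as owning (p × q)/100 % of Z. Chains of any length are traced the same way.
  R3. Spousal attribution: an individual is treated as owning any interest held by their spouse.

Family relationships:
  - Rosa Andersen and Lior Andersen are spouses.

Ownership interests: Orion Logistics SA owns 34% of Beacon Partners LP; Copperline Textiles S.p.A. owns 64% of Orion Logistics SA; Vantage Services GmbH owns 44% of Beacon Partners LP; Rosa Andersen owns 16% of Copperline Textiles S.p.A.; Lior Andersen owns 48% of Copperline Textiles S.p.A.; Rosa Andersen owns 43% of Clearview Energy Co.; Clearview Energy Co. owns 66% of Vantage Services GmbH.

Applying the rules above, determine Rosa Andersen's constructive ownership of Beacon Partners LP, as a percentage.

26.4136%

By spousal attribution (R3), Rosa Andersen is treated as also owning Lior Andersen's interest in Copperline Textiles S.p.A, giving 16% + 48% = 64%.
Chain via Clearview Energy Co. → Vantage Services GmbH (R2): 43% × 66% × 44% = 12.4872% of Beacon Partners LP.
Chain via Copperline Textiles S.p.A. → Orion Logistics SA (R2): 64% × 64% × 34% = 13.9264% of Beacon Partners LP.
Aggregating (R1): 12.4872% + 13.9264% = 26.4136%.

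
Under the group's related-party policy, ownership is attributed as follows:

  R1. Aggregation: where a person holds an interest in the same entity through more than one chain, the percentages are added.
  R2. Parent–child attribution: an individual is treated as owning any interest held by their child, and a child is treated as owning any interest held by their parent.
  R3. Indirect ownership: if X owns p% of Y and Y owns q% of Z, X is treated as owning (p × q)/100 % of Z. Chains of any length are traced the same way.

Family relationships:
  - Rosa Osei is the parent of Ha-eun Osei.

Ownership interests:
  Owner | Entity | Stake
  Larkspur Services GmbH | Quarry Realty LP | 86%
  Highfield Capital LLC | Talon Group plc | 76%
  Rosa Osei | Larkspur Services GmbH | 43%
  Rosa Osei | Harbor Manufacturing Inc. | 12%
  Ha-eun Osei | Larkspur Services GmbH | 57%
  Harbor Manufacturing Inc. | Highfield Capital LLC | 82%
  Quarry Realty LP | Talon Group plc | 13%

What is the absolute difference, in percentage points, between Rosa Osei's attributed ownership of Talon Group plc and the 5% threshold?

13.6584

By parent–child attribution (R2), Rosa Osei is treated as also owning Ha-eun Osei's interest in Larkspur Services GmbH, giving 43% + 57% = 100%.
Chain via Larkspur Services GmbH → Quarry Realty LP (R3): 100% × 86% × 13% = 11.18% of Talon Group plc.
Chain via Harbor Manufacturing Inc. → Highfield Capital LLC (R3): 12% × 82% × 76% = 7.4784% of Talon Group plc.
Aggregating (R1): 11.18% + 7.4784% = 18.6584%.
18.6584% exceeds the 5% threshold by 13.6584 percentage points.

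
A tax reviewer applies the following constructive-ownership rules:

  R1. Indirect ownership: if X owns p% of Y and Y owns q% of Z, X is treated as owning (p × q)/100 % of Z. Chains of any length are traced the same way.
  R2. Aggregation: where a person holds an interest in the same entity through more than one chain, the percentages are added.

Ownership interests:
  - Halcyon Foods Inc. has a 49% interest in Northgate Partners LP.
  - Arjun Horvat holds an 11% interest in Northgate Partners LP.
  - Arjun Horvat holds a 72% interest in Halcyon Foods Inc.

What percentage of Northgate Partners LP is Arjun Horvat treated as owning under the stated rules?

Chain via Halcyon Foods Inc. (R1): 72% × 49% = 35.28% of Northgate Partners LP.
Direct interest in Northgate Partners LP: 11%.
Aggregating (R2): 35.28% + 11% = 46.28%.

46.28%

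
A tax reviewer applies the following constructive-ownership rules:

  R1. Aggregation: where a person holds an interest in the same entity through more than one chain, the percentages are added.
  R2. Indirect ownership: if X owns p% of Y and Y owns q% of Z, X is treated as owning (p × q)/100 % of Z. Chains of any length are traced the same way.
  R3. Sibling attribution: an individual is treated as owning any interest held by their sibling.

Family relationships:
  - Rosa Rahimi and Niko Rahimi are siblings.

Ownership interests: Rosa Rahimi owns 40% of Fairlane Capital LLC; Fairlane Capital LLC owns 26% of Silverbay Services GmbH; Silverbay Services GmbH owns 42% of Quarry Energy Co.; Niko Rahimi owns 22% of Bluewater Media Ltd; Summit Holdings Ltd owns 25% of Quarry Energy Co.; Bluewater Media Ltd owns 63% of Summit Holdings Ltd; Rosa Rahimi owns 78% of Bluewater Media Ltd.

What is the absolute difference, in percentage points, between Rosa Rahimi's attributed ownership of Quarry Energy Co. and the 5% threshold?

15.118

By sibling attribution (R3), Rosa Rahimi is treated as also owning Niko Rahimi's interest in Bluewater Media Ltd, giving 78% + 22% = 100%.
Chain via Fairlane Capital LLC → Silverbay Services GmbH (R2): 40% × 26% × 42% = 4.368% of Quarry Energy Co.
Chain via Bluewater Media Ltd → Summit Holdings Ltd (R2): 100% × 63% × 25% = 15.75% of Quarry Energy Co.
Aggregating (R1): 4.368% + 15.75% = 20.118%.
20.118% exceeds the 5% threshold by 15.118 percentage points.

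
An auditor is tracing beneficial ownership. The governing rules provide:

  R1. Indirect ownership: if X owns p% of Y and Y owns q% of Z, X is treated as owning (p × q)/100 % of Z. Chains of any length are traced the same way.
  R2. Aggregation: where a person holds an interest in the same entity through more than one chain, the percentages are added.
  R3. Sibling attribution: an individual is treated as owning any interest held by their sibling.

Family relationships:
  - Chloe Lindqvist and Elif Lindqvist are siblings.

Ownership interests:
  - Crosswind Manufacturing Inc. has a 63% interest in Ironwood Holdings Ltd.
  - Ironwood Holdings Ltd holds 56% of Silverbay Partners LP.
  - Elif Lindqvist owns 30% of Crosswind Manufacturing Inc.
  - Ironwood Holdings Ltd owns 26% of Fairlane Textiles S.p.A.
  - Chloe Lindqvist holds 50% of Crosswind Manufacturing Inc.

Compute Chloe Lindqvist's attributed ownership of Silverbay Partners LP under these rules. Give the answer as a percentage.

28.224%

By sibling attribution (R3), Chloe Lindqvist is treated as also owning Elif Lindqvist's interest in Crosswind Manufacturing Inc, giving 50% + 30% = 80%.
Chain via Crosswind Manufacturing Inc. → Ironwood Holdings Ltd (R1): 80% × 63% × 56% = 28.224% of Silverbay Partners LP.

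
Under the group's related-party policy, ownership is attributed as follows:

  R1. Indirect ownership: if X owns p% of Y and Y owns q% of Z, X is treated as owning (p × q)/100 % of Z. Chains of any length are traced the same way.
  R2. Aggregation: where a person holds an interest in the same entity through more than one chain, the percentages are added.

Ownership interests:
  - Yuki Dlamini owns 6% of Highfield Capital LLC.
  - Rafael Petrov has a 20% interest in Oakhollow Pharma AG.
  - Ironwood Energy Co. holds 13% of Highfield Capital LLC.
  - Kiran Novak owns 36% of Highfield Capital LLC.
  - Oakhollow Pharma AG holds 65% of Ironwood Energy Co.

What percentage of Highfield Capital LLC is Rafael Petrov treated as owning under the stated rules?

Chain via Oakhollow Pharma AG → Ironwood Energy Co. (R1): 20% × 65% × 13% = 1.69% of Highfield Capital LLC.

1.69%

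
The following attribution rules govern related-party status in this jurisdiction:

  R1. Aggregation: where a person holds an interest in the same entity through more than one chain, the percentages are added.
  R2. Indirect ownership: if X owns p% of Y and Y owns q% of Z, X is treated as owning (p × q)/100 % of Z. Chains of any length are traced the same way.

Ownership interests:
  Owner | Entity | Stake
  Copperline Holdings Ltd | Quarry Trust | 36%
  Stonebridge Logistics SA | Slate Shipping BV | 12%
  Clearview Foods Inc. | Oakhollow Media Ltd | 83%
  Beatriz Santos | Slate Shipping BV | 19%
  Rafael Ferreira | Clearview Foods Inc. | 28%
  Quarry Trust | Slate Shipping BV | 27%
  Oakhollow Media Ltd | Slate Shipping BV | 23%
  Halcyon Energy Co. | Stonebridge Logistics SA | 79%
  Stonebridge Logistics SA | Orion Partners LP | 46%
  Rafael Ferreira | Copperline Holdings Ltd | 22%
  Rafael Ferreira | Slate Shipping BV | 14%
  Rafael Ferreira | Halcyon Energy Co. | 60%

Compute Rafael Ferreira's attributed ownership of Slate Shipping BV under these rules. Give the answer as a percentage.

27.1716%

Chain via Copperline Holdings Ltd → Quarry Trust (R2): 22% × 36% × 27% = 2.1384% of Slate Shipping BV.
Chain via Halcyon Energy Co. → Stonebridge Logistics SA (R2): 60% × 79% × 12% = 5.688% of Slate Shipping BV.
Chain via Clearview Foods Inc. → Oakhollow Media Ltd (R2): 28% × 83% × 23% = 5.3452% of Slate Shipping BV.
Direct interest in Slate Shipping BV: 14%.
Aggregating (R1): 2.1384% + 5.688% + 5.3452% + 14% = 27.1716%.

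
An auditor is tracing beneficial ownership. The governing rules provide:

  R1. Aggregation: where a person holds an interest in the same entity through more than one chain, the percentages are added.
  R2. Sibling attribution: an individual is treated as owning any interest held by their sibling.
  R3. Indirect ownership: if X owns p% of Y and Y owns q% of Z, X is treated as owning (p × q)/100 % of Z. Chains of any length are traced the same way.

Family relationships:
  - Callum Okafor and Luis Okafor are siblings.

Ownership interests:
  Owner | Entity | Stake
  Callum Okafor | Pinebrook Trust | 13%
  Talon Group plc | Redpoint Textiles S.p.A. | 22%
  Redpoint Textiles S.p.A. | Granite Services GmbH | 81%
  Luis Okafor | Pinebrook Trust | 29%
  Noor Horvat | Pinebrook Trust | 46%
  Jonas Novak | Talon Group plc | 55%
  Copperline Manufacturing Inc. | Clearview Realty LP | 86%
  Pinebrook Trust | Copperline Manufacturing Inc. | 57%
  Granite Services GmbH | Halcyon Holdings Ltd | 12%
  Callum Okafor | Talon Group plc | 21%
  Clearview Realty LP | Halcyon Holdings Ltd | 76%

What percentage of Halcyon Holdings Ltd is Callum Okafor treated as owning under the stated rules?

By sibling attribution (R2), Callum Okafor is treated as also owning Luis Okafor's interest in Pinebrook Trust, giving 13% + 29% = 42%.
Chain via Talon Group plc → Redpoint Textiles S.p.A. → Granite Services GmbH (R3): 21% × 22% × 81% × 12% = 0.449064% of Halcyon Holdings Ltd.
Chain via Pinebrook Trust → Copperline Manufacturing Inc. → Clearview Realty LP (R3): 42% × 57% × 86% × 76% = 15.647184% of Halcyon Holdings Ltd.
Aggregating (R1): 0.449064% + 15.647184% = 16.096248%.

16.096248%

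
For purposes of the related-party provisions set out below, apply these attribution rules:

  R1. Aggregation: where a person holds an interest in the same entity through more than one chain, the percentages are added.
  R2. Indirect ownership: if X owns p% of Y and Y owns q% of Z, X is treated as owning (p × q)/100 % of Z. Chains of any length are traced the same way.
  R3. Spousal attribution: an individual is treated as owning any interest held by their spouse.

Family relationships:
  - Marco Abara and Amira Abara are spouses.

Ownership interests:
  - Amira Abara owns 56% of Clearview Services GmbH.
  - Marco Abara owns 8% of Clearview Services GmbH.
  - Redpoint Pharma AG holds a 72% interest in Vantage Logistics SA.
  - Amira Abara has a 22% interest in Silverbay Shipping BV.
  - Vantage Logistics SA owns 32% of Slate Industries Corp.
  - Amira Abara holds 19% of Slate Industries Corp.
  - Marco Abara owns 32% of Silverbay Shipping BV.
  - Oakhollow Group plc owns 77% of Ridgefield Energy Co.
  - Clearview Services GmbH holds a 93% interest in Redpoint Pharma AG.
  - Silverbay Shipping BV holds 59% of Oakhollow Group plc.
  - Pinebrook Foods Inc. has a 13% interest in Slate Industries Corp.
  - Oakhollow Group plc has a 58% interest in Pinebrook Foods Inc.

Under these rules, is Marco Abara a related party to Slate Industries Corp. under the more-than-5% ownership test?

Yes

By spousal attribution (R3), Marco Abara is treated as also owning Amira Abara's interest in Silverbay Shipping BV, giving 32% + 22% = 54%.
By spousal attribution (R3), Marco Abara is treated as also owning Amira Abara's interest in Clearview Services GmbH, giving 8% + 56% = 64%.
By spousal attribution (R3), Marco Abara is treated as owning Amira Abara's 19% interest in Slate Industries Corp.
Chain via Silverbay Shipping BV → Oakhollow Group plc → Pinebrook Foods Inc. (R2): 54% × 59% × 58% × 13% = 2.402244% of Slate Industries Corp.
Chain via Clearview Services GmbH → Redpoint Pharma AG → Vantage Logistics SA (R2): 64% × 93% × 72% × 32% = 13.713408% of Slate Industries Corp.
Direct interest in Slate Industries Corp: 19%.
Aggregating (R1): 2.402244% + 13.713408% + 19% = 35.115652%.
35.115652% exceeds the 5% threshold, so Marco is a related party to Slate Industries Corp.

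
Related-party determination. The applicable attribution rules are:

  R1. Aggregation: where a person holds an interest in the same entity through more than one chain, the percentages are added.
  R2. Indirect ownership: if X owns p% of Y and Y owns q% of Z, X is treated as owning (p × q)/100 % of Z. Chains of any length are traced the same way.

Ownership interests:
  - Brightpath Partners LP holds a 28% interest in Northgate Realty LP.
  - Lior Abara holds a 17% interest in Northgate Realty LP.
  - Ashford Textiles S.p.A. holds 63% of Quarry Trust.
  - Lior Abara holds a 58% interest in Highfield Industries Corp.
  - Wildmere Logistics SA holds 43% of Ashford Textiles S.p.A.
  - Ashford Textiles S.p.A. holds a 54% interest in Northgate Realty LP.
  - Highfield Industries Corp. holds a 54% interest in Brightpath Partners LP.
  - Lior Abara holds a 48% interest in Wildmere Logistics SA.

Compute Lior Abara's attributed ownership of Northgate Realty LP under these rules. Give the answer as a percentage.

36.9152%

Chain via Highfield Industries Corp. → Brightpath Partners LP (R2): 58% × 54% × 28% = 8.7696% of Northgate Realty LP.
Chain via Wildmere Logistics SA → Ashford Textiles S.p.A. (R2): 48% × 43% × 54% = 11.1456% of Northgate Realty LP.
Direct interest in Northgate Realty LP: 17%.
Aggregating (R1): 8.7696% + 11.1456% + 17% = 36.9152%.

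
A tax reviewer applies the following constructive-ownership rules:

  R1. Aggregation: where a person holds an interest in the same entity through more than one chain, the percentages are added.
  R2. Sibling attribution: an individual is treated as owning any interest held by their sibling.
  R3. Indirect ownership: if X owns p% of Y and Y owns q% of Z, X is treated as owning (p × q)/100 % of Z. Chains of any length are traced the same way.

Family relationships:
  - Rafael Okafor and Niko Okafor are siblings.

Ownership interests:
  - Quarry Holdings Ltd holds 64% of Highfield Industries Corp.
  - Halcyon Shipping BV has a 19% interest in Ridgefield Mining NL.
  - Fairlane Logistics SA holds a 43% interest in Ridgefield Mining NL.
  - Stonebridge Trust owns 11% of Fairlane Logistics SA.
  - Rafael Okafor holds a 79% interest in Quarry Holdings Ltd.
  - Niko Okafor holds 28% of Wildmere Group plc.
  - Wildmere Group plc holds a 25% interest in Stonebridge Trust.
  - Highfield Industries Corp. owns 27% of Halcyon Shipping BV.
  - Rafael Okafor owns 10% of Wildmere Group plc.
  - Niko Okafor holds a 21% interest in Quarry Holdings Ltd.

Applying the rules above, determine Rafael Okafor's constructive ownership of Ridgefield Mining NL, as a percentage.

By sibling attribution (R2), Rafael Okafor is treated as also owning Niko Okafor's interest in Wildmere Group plc, giving 10% + 28% = 38%.
By sibling attribution (R2), Rafael Okafor is treated as also owning Niko Okafor's interest in Quarry Holdings Ltd, giving 79% + 21% = 100%.
Chain via Wildmere Group plc → Stonebridge Trust → Fairlane Logistics SA (R3): 38% × 25% × 11% × 43% = 0.44935% of Ridgefield Mining NL.
Chain via Quarry Holdings Ltd → Highfield Industries Corp. → Halcyon Shipping BV (R3): 100% × 64% × 27% × 19% = 3.2832% of Ridgefield Mining NL.
Aggregating (R1): 0.44935% + 3.2832% = 3.73255%.

3.73255%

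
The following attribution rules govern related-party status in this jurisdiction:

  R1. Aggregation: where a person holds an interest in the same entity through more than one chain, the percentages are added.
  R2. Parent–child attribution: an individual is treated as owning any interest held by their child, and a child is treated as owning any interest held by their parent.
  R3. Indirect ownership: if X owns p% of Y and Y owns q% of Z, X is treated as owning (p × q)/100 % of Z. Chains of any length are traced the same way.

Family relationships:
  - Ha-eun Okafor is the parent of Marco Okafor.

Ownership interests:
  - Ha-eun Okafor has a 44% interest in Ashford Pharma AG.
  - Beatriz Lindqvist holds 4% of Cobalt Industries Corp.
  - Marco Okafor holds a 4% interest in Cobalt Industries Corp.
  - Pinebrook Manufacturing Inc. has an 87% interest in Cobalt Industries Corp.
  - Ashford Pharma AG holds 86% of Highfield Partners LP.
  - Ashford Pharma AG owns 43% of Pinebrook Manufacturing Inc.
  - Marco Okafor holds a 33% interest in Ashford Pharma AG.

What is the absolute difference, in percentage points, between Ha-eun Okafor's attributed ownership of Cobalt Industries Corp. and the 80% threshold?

By parent–child attribution (R2), Ha-eun Okafor is treated as also owning Marco Okafor's interest in Ashford Pharma AG, giving 44% + 33% = 77%.
By parent–child attribution (R2), Ha-eun Okafor is treated as owning Marco Okafor's 4% interest in Cobalt Industries Corp.
Chain via Ashford Pharma AG → Pinebrook Manufacturing Inc. (R3): 77% × 43% × 87% = 28.8057% of Cobalt Industries Corp.
Direct interest in Cobalt Industries Corp: 4%.
Aggregating (R1): 28.8057% + 4% = 32.8057%.
32.8057% falls short of the 80% threshold by 47.1943 percentage points.

47.1943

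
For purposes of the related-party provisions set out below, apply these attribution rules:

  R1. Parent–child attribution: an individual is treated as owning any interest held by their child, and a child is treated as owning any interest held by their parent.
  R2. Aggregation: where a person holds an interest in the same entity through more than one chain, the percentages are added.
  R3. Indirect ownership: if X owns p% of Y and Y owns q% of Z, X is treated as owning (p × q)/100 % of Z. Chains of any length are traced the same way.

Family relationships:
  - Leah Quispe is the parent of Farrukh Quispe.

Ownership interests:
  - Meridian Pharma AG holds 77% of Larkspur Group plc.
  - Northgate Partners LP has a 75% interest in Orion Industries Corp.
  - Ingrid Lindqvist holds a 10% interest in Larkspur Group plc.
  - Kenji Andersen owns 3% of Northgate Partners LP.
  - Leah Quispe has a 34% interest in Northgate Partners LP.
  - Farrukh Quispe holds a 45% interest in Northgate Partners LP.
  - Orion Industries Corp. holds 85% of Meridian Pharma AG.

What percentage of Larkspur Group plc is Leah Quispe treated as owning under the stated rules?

38.779125%

By parent–child attribution (R1), Leah Quispe is treated as also owning Farrukh Quispe's interest in Northgate Partners LP, giving 34% + 45% = 79%.
Chain via Northgate Partners LP → Orion Industries Corp. → Meridian Pharma AG (R3): 79% × 75% × 85% × 77% = 38.779125% of Larkspur Group plc.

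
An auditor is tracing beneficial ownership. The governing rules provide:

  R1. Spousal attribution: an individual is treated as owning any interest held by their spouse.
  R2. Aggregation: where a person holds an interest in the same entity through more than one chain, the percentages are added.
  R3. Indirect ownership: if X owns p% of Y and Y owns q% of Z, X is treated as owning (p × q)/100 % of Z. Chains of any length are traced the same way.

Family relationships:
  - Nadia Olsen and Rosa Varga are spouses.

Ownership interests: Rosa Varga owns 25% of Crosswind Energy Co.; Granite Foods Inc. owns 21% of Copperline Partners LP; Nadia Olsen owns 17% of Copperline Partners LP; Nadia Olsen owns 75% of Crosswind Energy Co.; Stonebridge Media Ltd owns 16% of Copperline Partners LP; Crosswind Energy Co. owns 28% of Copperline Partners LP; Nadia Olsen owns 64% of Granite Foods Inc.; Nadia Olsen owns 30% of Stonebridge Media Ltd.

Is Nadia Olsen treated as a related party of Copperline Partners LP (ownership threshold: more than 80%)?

No

By spousal attribution (R1), Nadia Olsen is treated as also owning Rosa Varga's interest in Crosswind Energy Co, giving 75% + 25% = 100%.
Chain via Stonebridge Media Ltd (R3): 30% × 16% = 4.8% of Copperline Partners LP.
Chain via Crosswind Energy Co. (R3): 100% × 28% = 28% of Copperline Partners LP.
Chain via Granite Foods Inc. (R3): 64% × 21% = 13.44% of Copperline Partners LP.
Direct interest in Copperline Partners LP: 17%.
Aggregating (R2): 4.8% + 28% + 13.44% + 17% = 63.24%.
63.24% does not exceed the 80% threshold, so Nadia is not a related party to Copperline Partners LP.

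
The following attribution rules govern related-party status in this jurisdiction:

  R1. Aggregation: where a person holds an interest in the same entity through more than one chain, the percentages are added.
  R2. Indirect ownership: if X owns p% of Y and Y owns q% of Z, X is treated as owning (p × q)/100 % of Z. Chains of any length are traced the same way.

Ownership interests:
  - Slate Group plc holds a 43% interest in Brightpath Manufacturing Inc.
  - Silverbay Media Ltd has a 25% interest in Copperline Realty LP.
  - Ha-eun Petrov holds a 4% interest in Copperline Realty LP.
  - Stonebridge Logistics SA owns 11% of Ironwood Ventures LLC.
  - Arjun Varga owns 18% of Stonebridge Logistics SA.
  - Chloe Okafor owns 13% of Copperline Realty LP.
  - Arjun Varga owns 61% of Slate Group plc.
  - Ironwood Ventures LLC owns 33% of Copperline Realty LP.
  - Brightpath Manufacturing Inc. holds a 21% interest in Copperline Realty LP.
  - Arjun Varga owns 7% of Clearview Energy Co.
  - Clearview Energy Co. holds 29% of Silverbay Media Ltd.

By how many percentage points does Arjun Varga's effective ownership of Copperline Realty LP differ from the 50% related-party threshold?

43.3308

Chain via Slate Group plc → Brightpath Manufacturing Inc. (R2): 61% × 43% × 21% = 5.5083% of Copperline Realty LP.
Chain via Clearview Energy Co. → Silverbay Media Ltd (R2): 7% × 29% × 25% = 0.5075% of Copperline Realty LP.
Chain via Stonebridge Logistics SA → Ironwood Ventures LLC (R2): 18% × 11% × 33% = 0.6534% of Copperline Realty LP.
Aggregating (R1): 5.5083% + 0.5075% + 0.6534% = 6.6692%.
6.6692% falls short of the 50% threshold by 43.3308 percentage points.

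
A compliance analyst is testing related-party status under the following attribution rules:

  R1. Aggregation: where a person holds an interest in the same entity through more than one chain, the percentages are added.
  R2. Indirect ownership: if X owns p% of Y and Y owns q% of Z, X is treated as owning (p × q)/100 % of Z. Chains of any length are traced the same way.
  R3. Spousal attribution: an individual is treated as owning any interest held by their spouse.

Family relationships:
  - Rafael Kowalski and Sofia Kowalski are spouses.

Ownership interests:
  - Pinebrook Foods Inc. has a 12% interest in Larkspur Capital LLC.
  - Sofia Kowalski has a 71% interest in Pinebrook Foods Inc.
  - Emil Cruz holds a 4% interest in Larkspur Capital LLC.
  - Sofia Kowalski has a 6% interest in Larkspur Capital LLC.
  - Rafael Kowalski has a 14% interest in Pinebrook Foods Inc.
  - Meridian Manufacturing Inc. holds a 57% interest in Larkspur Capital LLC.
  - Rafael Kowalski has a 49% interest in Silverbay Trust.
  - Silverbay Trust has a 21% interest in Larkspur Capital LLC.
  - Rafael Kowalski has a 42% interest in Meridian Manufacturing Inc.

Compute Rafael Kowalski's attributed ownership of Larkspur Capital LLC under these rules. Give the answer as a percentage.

By spousal attribution (R3), Rafael Kowalski is treated as also owning Sofia Kowalski's interest in Pinebrook Foods Inc, giving 14% + 71% = 85%.
By spousal attribution (R3), Rafael Kowalski is treated as owning Sofia Kowalski's 6% interest in Larkspur Capital LLC.
Chain via Pinebrook Foods Inc. (R2): 85% × 12% = 10.2% of Larkspur Capital LLC.
Chain via Silverbay Trust (R2): 49% × 21% = 10.29% of Larkspur Capital LLC.
Chain via Meridian Manufacturing Inc. (R2): 42% × 57% = 23.94% of Larkspur Capital LLC.
Direct interest in Larkspur Capital LLC: 6%.
Aggregating (R1): 10.2% + 10.29% + 23.94% + 6% = 50.43%.

50.43%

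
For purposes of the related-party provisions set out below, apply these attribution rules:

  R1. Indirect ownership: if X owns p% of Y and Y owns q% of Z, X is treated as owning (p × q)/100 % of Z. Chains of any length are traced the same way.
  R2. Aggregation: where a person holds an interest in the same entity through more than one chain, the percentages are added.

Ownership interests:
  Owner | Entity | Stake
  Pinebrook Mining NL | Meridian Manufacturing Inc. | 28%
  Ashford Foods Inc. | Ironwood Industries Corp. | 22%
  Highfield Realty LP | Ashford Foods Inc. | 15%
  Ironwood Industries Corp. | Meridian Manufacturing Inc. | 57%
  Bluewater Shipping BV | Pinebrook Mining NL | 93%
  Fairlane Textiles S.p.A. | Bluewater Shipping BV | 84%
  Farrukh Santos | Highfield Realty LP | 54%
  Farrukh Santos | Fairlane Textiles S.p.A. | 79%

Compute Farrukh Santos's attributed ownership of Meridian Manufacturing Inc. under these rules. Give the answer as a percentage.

Chain via Fairlane Textiles S.p.A. → Bluewater Shipping BV → Pinebrook Mining NL (R1): 79% × 84% × 93% × 28% = 17.280144% of Meridian Manufacturing Inc.
Chain via Highfield Realty LP → Ashford Foods Inc. → Ironwood Industries Corp. (R1): 54% × 15% × 22% × 57% = 1.01574% of Meridian Manufacturing Inc.
Aggregating (R2): 17.280144% + 1.01574% = 18.295884%.

18.295884%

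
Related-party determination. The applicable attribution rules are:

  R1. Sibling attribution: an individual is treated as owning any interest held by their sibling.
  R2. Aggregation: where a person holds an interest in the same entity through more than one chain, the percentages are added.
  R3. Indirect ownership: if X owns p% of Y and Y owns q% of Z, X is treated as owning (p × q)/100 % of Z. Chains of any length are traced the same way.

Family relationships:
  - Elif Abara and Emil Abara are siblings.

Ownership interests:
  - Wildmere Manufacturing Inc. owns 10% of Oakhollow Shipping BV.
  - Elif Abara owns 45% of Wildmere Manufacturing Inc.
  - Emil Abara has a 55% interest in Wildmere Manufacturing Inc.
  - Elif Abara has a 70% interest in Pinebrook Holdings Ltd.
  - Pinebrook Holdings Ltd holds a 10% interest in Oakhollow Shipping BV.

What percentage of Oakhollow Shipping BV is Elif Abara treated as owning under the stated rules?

By sibling attribution (R1), Elif Abara is treated as also owning Emil Abara's interest in Wildmere Manufacturing Inc, giving 45% + 55% = 100%.
Chain via Wildmere Manufacturing Inc. (R3): 100% × 10% = 10% of Oakhollow Shipping BV.
Chain via Pinebrook Holdings Ltd (R3): 70% × 10% = 7% of Oakhollow Shipping BV.
Aggregating (R2): 10% + 7% = 17%.

17%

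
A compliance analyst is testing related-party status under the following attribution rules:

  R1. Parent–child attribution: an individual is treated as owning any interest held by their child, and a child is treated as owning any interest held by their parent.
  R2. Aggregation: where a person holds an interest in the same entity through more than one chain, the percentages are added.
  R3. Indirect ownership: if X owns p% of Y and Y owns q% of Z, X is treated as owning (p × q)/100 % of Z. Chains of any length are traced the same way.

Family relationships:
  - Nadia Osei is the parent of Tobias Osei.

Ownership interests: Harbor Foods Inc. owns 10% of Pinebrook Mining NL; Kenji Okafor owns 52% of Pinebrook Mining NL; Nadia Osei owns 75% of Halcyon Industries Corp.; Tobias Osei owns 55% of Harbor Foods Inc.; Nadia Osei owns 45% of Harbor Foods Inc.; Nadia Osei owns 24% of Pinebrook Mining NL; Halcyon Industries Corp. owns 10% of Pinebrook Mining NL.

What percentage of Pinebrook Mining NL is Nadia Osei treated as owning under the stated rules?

By parent–child attribution (R1), Nadia Osei is treated as also owning Tobias Osei's interest in Harbor Foods Inc, giving 45% + 55% = 100%.
Chain via Halcyon Industries Corp. (R3): 75% × 10% = 7.5% of Pinebrook Mining NL.
Chain via Harbor Foods Inc. (R3): 100% × 10% = 10% of Pinebrook Mining NL.
Direct interest in Pinebrook Mining NL: 24%.
Aggregating (R2): 7.5% + 10% + 24% = 41.5%.

41.5%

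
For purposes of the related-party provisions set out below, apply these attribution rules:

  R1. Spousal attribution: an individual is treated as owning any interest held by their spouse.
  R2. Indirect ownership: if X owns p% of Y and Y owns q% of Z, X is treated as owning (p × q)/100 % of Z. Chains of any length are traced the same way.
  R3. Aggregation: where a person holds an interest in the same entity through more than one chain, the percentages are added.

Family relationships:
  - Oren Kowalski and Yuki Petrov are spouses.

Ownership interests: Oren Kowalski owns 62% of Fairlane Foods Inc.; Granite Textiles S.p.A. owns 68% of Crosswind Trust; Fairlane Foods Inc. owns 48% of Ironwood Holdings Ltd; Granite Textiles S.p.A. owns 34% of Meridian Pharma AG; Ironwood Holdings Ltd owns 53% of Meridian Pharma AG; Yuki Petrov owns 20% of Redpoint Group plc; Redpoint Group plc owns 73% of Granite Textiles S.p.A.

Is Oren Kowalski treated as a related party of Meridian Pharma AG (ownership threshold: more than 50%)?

No

By spousal attribution (R1), Oren Kowalski is treated as owning Yuki Petrov's 20% interest in Redpoint Group plc.
Chain via Fairlane Foods Inc. → Ironwood Holdings Ltd (R2): 62% × 48% × 53% = 15.7728% of Meridian Pharma AG.
Chain via Redpoint Group plc → Granite Textiles S.p.A. (R2): 20% × 73% × 34% = 4.964% of Meridian Pharma AG.
Aggregating (R3): 15.7728% + 4.964% = 20.7368%.
20.7368% does not exceed the 50% threshold, so Oren is not a related party to Meridian Pharma AG.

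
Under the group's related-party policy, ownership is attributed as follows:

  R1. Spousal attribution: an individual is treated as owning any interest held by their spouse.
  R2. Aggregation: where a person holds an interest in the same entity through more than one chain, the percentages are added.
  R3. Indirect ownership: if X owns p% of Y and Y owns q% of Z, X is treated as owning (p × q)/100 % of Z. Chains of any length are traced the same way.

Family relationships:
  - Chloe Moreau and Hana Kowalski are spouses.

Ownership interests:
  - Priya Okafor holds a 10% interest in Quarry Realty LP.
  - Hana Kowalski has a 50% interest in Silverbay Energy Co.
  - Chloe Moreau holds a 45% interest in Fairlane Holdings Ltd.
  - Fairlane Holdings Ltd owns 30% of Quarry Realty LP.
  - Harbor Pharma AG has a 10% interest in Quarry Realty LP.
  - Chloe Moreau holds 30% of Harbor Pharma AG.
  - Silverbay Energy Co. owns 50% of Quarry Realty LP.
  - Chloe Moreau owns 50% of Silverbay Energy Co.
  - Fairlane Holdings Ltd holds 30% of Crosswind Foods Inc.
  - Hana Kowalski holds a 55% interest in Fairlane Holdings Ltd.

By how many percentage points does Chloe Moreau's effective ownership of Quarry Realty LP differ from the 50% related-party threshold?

By spousal attribution (R1), Chloe Moreau is treated as also owning Hana Kowalski's interest in Fairlane Holdings Ltd, giving 45% + 55% = 100%.
By spousal attribution (R1), Chloe Moreau is treated as also owning Hana Kowalski's interest in Silverbay Energy Co, giving 50% + 50% = 100%.
Chain via Fairlane Holdings Ltd (R3): 100% × 30% = 30% of Quarry Realty LP.
Chain via Silverbay Energy Co. (R3): 100% × 50% = 50% of Quarry Realty LP.
Chain via Harbor Pharma AG (R3): 30% × 10% = 3% of Quarry Realty LP.
Aggregating (R2): 30% + 50% + 3% = 83%.
83% exceeds the 50% threshold by 33 percentage points.

33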